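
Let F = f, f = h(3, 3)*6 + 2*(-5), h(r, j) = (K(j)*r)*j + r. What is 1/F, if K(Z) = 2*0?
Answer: ⅛ ≈ 0.12500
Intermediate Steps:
K(Z) = 0
h(r, j) = r (h(r, j) = (0*r)*j + r = 0*j + r = 0 + r = r)
f = 8 (f = 3*6 + 2*(-5) = 18 - 10 = 8)
F = 8
1/F = 1/8 = ⅛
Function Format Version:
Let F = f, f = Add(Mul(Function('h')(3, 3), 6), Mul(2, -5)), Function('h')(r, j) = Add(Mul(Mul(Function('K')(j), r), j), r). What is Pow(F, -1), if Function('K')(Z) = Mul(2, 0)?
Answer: Rational(1, 8) ≈ 0.12500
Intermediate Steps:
Function('K')(Z) = 0
Function('h')(r, j) = r (Function('h')(r, j) = Add(Mul(Mul(0, r), j), r) = Add(Mul(0, j), r) = Add(0, r) = r)
f = 8 (f = Add(Mul(3, 6), Mul(2, -5)) = Add(18, -10) = 8)
F = 8
Pow(F, -1) = Pow(8, -1) = Rational(1, 8)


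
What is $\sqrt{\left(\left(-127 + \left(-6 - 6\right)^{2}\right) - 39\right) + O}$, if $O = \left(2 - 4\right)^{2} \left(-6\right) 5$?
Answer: $i \sqrt{142} \approx 11.916 i$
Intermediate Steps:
$O = -120$ ($O = \left(-2\right)^{2} \left(-6\right) 5 = 4 \left(-6\right) 5 = \left(-24\right) 5 = -120$)
$\sqrt{\left(\left(-127 + \left(-6 - 6\right)^{2}\right) - 39\right) + O} = \sqrt{\left(\left(-127 + \left(-6 - 6\right)^{2}\right) - 39\right) - 120} = \sqrt{\left(\left(-127 + \left(-12\right)^{2}\right) - 39\right) - 120} = \sqrt{\left(\left(-127 + 144\right) - 39\right) - 120} = \sqrt{\left(17 - 39\right) - 120} = \sqrt{-22 - 120} = \sqrt{-142} = i \sqrt{142}$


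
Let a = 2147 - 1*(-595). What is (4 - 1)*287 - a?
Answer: -1881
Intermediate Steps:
a = 2742 (a = 2147 + 595 = 2742)
(4 - 1)*287 - a = (4 - 1)*287 - 1*2742 = 3*287 - 2742 = 861 - 2742 = -1881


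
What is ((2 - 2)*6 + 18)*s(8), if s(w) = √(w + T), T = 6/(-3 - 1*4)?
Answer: 90*√14/7 ≈ 48.107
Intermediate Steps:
T = -6/7 (T = 6/(-3 - 4) = 6/(-7) = 6*(-⅐) = -6/7 ≈ -0.85714)
s(w) = √(-6/7 + w) (s(w) = √(w - 6/7) = √(-6/7 + w))
((2 - 2)*6 + 18)*s(8) = ((2 - 2)*6 + 18)*(√(-42 + 49*8)/7) = (0*6 + 18)*(√(-42 + 392)/7) = (0 + 18)*(√350/7) = 18*((5*√14)/7) = 18*(5*√14/7) = 90*√14/7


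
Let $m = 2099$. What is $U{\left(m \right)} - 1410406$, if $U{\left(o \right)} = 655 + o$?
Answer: $-1407652$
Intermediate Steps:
$U{\left(m \right)} - 1410406 = \left(655 + 2099\right) - 1410406 = 2754 - 1410406 = -1407652$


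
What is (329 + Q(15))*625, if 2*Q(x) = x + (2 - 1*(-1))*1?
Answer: 211250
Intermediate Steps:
Q(x) = 3/2 + x/2 (Q(x) = (x + (2 - 1*(-1))*1)/2 = (x + (2 + 1)*1)/2 = (x + 3*1)/2 = (x + 3)/2 = (3 + x)/2 = 3/2 + x/2)
(329 + Q(15))*625 = (329 + (3/2 + (½)*15))*625 = (329 + (3/2 + 15/2))*625 = (329 + 9)*625 = 338*625 = 211250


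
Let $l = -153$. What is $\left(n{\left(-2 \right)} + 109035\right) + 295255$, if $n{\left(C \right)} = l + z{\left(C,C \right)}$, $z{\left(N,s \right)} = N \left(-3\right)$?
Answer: $404143$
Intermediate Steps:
$z{\left(N,s \right)} = - 3 N$
$n{\left(C \right)} = -153 - 3 C$
$\left(n{\left(-2 \right)} + 109035\right) + 295255 = \left(\left(-153 - -6\right) + 109035\right) + 295255 = \left(\left(-153 + 6\right) + 109035\right) + 295255 = \left(-147 + 109035\right) + 295255 = 108888 + 295255 = 404143$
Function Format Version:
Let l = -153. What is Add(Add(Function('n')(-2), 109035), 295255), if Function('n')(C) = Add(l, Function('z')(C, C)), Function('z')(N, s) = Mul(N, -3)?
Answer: 404143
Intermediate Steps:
Function('z')(N, s) = Mul(-3, N)
Function('n')(C) = Add(-153, Mul(-3, C))
Add(Add(Function('n')(-2), 109035), 295255) = Add(Add(Add(-153, Mul(-3, -2)), 109035), 295255) = Add(Add(Add(-153, 6), 109035), 295255) = Add(Add(-147, 109035), 295255) = Add(108888, 295255) = 404143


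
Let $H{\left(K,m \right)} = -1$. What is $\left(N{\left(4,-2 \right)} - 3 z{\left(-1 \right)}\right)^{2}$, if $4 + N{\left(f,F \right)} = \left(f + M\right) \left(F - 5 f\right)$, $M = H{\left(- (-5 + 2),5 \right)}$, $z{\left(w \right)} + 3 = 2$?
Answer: $4489$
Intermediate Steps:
$z{\left(w \right)} = -1$ ($z{\left(w \right)} = -3 + 2 = -1$)
$M = -1$
$N{\left(f,F \right)} = -4 + \left(-1 + f\right) \left(F - 5 f\right)$ ($N{\left(f,F \right)} = -4 + \left(f - 1\right) \left(F - 5 f\right) = -4 + \left(-1 + f\right) \left(F - 5 f\right)$)
$\left(N{\left(4,-2 \right)} - 3 z{\left(-1 \right)}\right)^{2} = \left(\left(-4 - -2 - 5 \cdot 4^{2} + 5 \cdot 4 - 8\right) - -3\right)^{2} = \left(\left(-4 + 2 - 80 + 20 - 8\right) + 3\right)^{2} = \left(-70 + 3\right)^{2} = \left(-67\right)^{2} = 4489$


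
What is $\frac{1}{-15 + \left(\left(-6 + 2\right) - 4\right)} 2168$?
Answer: $- \frac{2168}{23} \approx -94.261$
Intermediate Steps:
$\frac{1}{-15 + \left(\left(-6 + 2\right) - 4\right)} 2168 = \frac{1}{-15 - 8} \cdot 2168 = \frac{1}{-23} \cdot 2168 = \left(- \frac{1}{23}\right) 2168 = - \frac{2168}{23}$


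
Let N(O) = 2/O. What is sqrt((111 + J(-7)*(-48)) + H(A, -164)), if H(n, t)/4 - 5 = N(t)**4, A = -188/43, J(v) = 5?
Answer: I*sqrt(1232031795)/3362 ≈ 10.44*I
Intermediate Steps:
A = -188/43 (A = -188*1/43 = -188/43 ≈ -4.3721)
H(n, t) = 20 + 64/t**4 (H(n, t) = 20 + 4*(2/t)**4 = 20 + 4*(16/t**4) = 20 + 64/t**4)
sqrt((111 + J(-7)*(-48)) + H(A, -164)) = sqrt((111 + 5*(-48)) + (20 + 64/(-164)**4)) = sqrt((111 - 240) + (20 + 64*(1/723394816))) = sqrt(-129 + (20 + 1/11303044)) = sqrt(-129 + 226060881/11303044) = sqrt(-1232031795/11303044) = I*sqrt(1232031795)/3362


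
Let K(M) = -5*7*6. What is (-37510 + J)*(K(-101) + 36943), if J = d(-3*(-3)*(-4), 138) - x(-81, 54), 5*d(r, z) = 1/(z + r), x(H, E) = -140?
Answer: -700083190367/510 ≈ -1.3727e+9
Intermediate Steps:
K(M) = -210 (K(M) = -35*6 = -210)
d(r, z) = 1/(5*(r + z)) (d(r, z) = 1/(5*(z + r)) = 1/(5*(r + z)))
J = 71401/510 (J = 1/(5*(-3*(-3)*(-4) + 138)) - 1*(-140) = 1/(5*(9*(-4) + 138)) + 140 = 1/(5*(-36 + 138)) + 140 = (⅕)/102 + 140 = (⅕)*(1/102) + 140 = 1/510 + 140 = 71401/510 ≈ 140.00)
(-37510 + J)*(K(-101) + 36943) = (-37510 + 71401/510)*(-210 + 36943) = -19058699/510*36733 = -700083190367/510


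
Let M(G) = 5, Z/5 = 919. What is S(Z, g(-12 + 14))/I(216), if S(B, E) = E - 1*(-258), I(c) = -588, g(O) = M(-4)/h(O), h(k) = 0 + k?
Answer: -521/1176 ≈ -0.44303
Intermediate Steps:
Z = 4595 (Z = 5*919 = 4595)
h(k) = k
g(O) = 5/O
S(B, E) = 258 + E (S(B, E) = E + 258 = 258 + E)
S(Z, g(-12 + 14))/I(216) = (258 + 5/(-12 + 14))/(-588) = (258 + 5/2)*(-1/588) = (521/2)*(-1/588) = -521/1176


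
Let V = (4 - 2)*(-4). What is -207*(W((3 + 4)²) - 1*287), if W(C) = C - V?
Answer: 47610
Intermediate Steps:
V = -8 (V = 2*(-4) = -8)
W(C) = 8 + C (W(C) = C - 1*(-8) = C + 8 = 8 + C)
-207*(W((3 + 4)²) - 1*287) = -207*((8 + (3 + 4)²) - 1*287) = -207*((8 + 7²) - 287) = -207*((8 + 49) - 287) = -207*(57 - 287) = -207*(-230) = 47610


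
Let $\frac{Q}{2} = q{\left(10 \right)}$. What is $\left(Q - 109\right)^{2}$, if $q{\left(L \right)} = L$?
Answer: $7921$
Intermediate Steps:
$Q = 20$ ($Q = 2 \cdot 10 = 20$)
$\left(Q - 109\right)^{2} = \left(20 - 109\right)^{2} = \left(-89\right)^{2} = 7921$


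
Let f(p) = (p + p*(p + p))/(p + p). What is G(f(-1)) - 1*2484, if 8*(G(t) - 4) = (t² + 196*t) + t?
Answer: -79753/32 ≈ -2492.3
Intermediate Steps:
f(p) = (p + 2*p²)/(2*p) (f(p) = (p + p*(2*p))/((2*p)) = (p + 2*p²)*(1/(2*p)) = (p + 2*p²)/(2*p))
G(t) = 4 + t²/8 + 197*t/8 (G(t) = 4 + ((t² + 196*t) + t)/8 = 4 + (t² + 197*t)/8 = 4 + (t²/8 + 197*t/8) = 4 + t²/8 + 197*t/8)
G(f(-1)) - 1*2484 = (4 + (½ - 1)²/8 + 197*(½ - 1)/8) - 1*2484 = (4 + (-½)²/8 + (197/8)*(-½)) - 2484 = (4 + (⅛)*(¼) - 197/16) - 2484 = (4 + 1/32 - 197/16) - 2484 = -265/32 - 2484 = -79753/32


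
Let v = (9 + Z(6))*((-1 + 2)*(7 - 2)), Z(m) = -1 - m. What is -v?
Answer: -10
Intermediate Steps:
v = 10 (v = (9 + (-1 - 1*6))*((-1 + 2)*(7 - 2)) = (9 + (-1 - 6))*(1*5) = (9 - 7)*5 = 2*5 = 10)
-v = -1*10 = -10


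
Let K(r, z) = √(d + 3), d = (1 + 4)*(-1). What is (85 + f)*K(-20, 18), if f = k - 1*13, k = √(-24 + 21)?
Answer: -√6 + 72*I*√2 ≈ -2.4495 + 101.82*I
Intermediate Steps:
k = I*√3 (k = √(-3) = I*√3 ≈ 1.732*I)
d = -5 (d = 5*(-1) = -5)
K(r, z) = I*√2 (K(r, z) = √(-5 + 3) = √(-2) = I*√2)
f = -13 + I*√3 (f = I*√3 - 1*13 = I*√3 - 13 = -13 + I*√3 ≈ -13.0 + 1.732*I)
(85 + f)*K(-20, 18) = (85 + (-13 + I*√3))*(I*√2) = (72 + I*√3)*(I*√2) = I*√2*(72 + I*√3)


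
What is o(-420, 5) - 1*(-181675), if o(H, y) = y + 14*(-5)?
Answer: 181610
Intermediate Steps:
o(H, y) = -70 + y (o(H, y) = y - 70 = -70 + y)
o(-420, 5) - 1*(-181675) = (-70 + 5) - 1*(-181675) = -65 + 181675 = 181610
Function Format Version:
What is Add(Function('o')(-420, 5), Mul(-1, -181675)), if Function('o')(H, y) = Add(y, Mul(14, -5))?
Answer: 181610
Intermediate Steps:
Function('o')(H, y) = Add(-70, y) (Function('o')(H, y) = Add(y, -70) = Add(-70, y))
Add(Function('o')(-420, 5), Mul(-1, -181675)) = Add(Add(-70, 5), Mul(-1, -181675)) = Add(-65, 181675) = 181610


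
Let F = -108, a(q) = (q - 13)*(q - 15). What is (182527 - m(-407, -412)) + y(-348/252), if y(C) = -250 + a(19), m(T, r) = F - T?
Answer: 182002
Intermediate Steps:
a(q) = (-15 + q)*(-13 + q) (a(q) = (-13 + q)*(-15 + q) = (-15 + q)*(-13 + q))
m(T, r) = -108 - T
y(C) = -226 (y(C) = -250 + (195 + 19**2 - 28*19) = -250 + (195 + 361 - 532) = -250 + 24 = -226)
(182527 - m(-407, -412)) + y(-348/252) = (182527 - (-108 - 1*(-407))) - 226 = (182527 - (-108 + 407)) - 226 = (182527 - 1*299) - 226 = (182527 - 299) - 226 = 182228 - 226 = 182002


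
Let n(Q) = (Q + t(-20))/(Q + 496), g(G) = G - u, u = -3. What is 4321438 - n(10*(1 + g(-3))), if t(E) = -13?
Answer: 2186647631/506 ≈ 4.3214e+6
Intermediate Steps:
g(G) = 3 + G (g(G) = G - 1*(-3) = G + 3 = 3 + G)
n(Q) = (-13 + Q)/(496 + Q) (n(Q) = (Q - 13)/(Q + 496) = (-13 + Q)/(496 + Q))
4321438 - n(10*(1 + g(-3))) = 4321438 - (-13 + 10*(1 + (3 - 3)))/(496 + 10*(1 + (3 - 3))) = 4321438 - (-13 + 10*(1 + 0))/(496 + 10*(1 + 0)) = 4321438 - (-13 + 10*1)/(496 + 10*1) = 4321438 - (-13 + 10)/(496 + 10) = 4321438 - (-3)/506 = 4321438 - 1*(-3/506) = 4321438 + 3/506 = 2186647631/506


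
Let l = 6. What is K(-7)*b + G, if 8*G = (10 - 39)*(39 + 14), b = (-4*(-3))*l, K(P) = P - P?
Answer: -1537/8 ≈ -192.13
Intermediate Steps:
K(P) = 0
b = 72 (b = -4*(-3)*6 = 12*6 = 72)
G = -1537/8 (G = ((10 - 39)*(39 + 14))/8 = (-29*53)/8 = (1/8)*(-1537) = -1537/8 ≈ -192.13)
K(-7)*b + G = 0*72 - 1537/8 = 0 - 1537/8 = -1537/8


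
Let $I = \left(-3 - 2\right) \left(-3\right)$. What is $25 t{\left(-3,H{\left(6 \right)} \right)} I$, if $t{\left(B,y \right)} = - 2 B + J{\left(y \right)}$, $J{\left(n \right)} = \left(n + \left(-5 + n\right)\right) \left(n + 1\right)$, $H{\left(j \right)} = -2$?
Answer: $5625$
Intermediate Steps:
$J{\left(n \right)} = \left(1 + n\right) \left(-5 + 2 n\right)$ ($J{\left(n \right)} = \left(-5 + 2 n\right) \left(1 + n\right) = \left(1 + n\right) \left(-5 + 2 n\right)$)
$I = 15$ ($I = \left(-5\right) \left(-3\right) = 15$)
$t{\left(B,y \right)} = -5 - 3 y - 2 B + 2 y^{2}$ ($t{\left(B,y \right)} = - 2 B - \left(5 - 2 y^{2} + 3 y\right) = -5 - 3 y - 2 B + 2 y^{2}$)
$25 t{\left(-3,H{\left(6 \right)} \right)} I = 25 \left(-5 - -6 - -6 + 2 \left(-2\right)^{2}\right) 15 = 25 \left(-5 + 6 + 6 + 2 \cdot 4\right) 15 = 25 \left(-5 + 6 + 6 + 8\right) 15 = 25 \cdot 15 \cdot 15 = 375 \cdot 15 = 5625$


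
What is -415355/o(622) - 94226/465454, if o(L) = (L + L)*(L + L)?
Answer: -15415762423/32741219152 ≈ -0.47084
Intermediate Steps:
o(L) = 4*L**2 (o(L) = (2*L)*(2*L) = 4*L**2)
-415355/o(622) - 94226/465454 = -415355/(4*622**2) - 94226/465454 = -415355/(4*386884) - 94226*1/465454 = -415355/1547536 - 4283/21157 = -15415762423/32741219152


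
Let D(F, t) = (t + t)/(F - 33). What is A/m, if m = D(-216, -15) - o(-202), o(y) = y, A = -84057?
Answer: -2325577/5592 ≈ -415.88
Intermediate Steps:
D(F, t) = 2*t/(-33 + F) (D(F, t) = (2*t)/(-33 + F) = 2*t/(-33 + F))
m = 16776/83 (m = 2*(-15)/(-33 - 216) - 1*(-202) = 2*(-15)/(-249) + 202 = 2*(-15)*(-1/249) + 202 = 10/83 + 202 = 16776/83 ≈ 202.12)
A/m = -84057/16776/83 = -84057*83/16776 = -2325577/5592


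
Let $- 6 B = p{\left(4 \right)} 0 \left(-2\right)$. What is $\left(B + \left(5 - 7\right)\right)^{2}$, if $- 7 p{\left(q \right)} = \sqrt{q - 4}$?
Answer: $4$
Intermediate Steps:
$p{\left(q \right)} = - \frac{\sqrt{-4 + q}}{7}$ ($p{\left(q \right)} = - \frac{\sqrt{q - 4}}{7} = - \frac{\sqrt{-4 + q}}{7}$)
$B = 0$ ($B = - \frac{- \frac{\sqrt{-4 + 4}}{7} \cdot 0 \left(-2\right)}{6} = - \frac{- \frac{\sqrt{0}}{7} \cdot 0 \left(-2\right)}{6} = - \frac{\left(- \frac{1}{7}\right) 0 \cdot 0 \left(-2\right)}{6} = - \frac{0 \cdot 0 \left(-2\right)}{6} = - \frac{0 \left(-2\right)}{6} = \left(- \frac{1}{6}\right) 0 = 0$)
$\left(B + \left(5 - 7\right)\right)^{2} = \left(0 + \left(5 - 7\right)\right)^{2} = \left(0 - 2\right)^{2} = \left(-2\right)^{2} = 4$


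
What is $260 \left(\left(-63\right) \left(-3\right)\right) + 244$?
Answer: $49384$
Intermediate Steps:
$260 \left(\left(-63\right) \left(-3\right)\right) + 244 = 260 \cdot 189 + 244 = 49140 + 244 = 49384$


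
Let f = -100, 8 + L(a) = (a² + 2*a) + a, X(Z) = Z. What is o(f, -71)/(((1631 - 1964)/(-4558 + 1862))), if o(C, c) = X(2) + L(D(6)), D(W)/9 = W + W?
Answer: 10767824/111 ≈ 97007.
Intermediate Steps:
D(W) = 18*W (D(W) = 9*(W + W) = 9*(2*W) = 18*W)
L(a) = -8 + a² + 3*a (L(a) = -8 + ((a² + 2*a) + a) = -8 + (a² + 3*a) = -8 + a² + 3*a)
o(C, c) = 11982 (o(C, c) = 2 + (-8 + (18*6)² + 3*(18*6)) = 2 + (-8 + 108² + 3*108) = 2 + (-8 + 11664 + 324) = 2 + 11980 = 11982)
o(f, -71)/(((1631 - 1964)/(-4558 + 1862))) = 11982/(((1631 - 1964)/(-4558 + 1862))) = 11982/((-333/(-2696))) = 11982/((-333*(-1/2696))) = 11982/(333/2696) = 11982*(2696/333) = 10767824/111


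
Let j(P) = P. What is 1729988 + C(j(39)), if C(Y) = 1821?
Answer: 1731809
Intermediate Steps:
1729988 + C(j(39)) = 1729988 + 1821 = 1731809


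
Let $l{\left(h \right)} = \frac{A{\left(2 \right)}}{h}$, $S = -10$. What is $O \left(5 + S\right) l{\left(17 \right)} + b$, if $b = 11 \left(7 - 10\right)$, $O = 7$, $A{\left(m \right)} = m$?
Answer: $- \frac{631}{17} \approx -37.118$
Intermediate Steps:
$l{\left(h \right)} = \frac{2}{h}$
$b = -33$ ($b = 11 \left(-3\right) = -33$)
$O \left(5 + S\right) l{\left(17 \right)} + b = 7 \left(5 - 10\right) \frac{2}{17} - 33 = 7 \left(-5\right) 2 \cdot \frac{1}{17} - 33 = \left(-35\right) \frac{2}{17} - 33 = - \frac{70}{17} - 33 = - \frac{631}{17}$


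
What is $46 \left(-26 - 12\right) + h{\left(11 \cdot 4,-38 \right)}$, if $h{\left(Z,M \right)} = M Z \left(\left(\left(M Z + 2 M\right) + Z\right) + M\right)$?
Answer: $2910876$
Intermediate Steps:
$h{\left(Z,M \right)} = M Z \left(Z + 3 M + M Z\right)$ ($h{\left(Z,M \right)} = M Z \left(\left(\left(2 M + M Z\right) + Z\right) + M\right) = M Z \left(\left(Z + 2 M + M Z\right) + M\right) = M Z \left(Z + 3 M + M Z\right)$)
$46 \left(-26 - 12\right) + h{\left(11 \cdot 4,-38 \right)} = 46 \left(-26 - 12\right) - 38 \cdot 11 \cdot 4 \left(11 \cdot 4 + 3 \left(-38\right) - 38 \cdot 11 \cdot 4\right) = 46 \left(-38\right) - 1672 \left(44 - 114 - 1672\right) = -1748 - 1672 \left(44 - 114 - 1672\right) = -1748 - 1672 \left(-1742\right) = -1748 + 2912624 = 2910876$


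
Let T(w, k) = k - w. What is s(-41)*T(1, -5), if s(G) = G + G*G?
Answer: -9840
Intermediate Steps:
s(G) = G + G²
s(-41)*T(1, -5) = (-41*(1 - 41))*(-5 - 1*1) = (-41*(-40))*(-5 - 1) = 1640*(-6) = -9840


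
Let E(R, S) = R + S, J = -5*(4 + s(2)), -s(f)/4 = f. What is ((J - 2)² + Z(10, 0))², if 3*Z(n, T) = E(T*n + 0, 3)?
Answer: 105625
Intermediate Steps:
s(f) = -4*f
J = 20 (J = -5*(4 - 4*2) = -5*(4 - 8) = -5*(-4) = 20)
Z(n, T) = 1 + T*n/3 (Z(n, T) = ((T*n + 0) + 3)/3 = (T*n + 3)/3 = (3 + T*n)/3 = 1 + T*n/3)
((J - 2)² + Z(10, 0))² = ((20 - 2)² + (1 + (⅓)*0*10))² = (18² + (1 + 0))² = (324 + 1)² = 325² = 105625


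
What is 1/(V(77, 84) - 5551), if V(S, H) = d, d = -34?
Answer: -1/5585 ≈ -0.00017905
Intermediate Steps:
V(S, H) = -34
1/(V(77, 84) - 5551) = 1/(-34 - 5551) = 1/(-5585) = -1/5585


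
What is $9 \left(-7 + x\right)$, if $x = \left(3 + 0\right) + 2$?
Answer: $-18$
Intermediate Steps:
$x = 5$ ($x = 3 + 2 = 5$)
$9 \left(-7 + x\right) = 9 \left(-7 + 5\right) = 9 \left(-2\right) = -18$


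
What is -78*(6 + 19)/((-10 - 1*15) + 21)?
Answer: 975/2 ≈ 487.50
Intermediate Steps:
-78*(6 + 19)/((-10 - 1*15) + 21) = -1950/((-10 - 15) + 21) = -1950/(-25 + 21) = -1950/(-4) = -1950*(-1)/4 = -78*(-25/4) = 975/2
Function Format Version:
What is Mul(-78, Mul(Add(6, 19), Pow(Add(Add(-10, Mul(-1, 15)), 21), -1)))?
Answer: Rational(975, 2) ≈ 487.50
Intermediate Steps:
Mul(-78, Mul(Add(6, 19), Pow(Add(Add(-10, Mul(-1, 15)), 21), -1))) = Mul(-78, Mul(25, Pow(Add(Add(-10, -15), 21), -1))) = Mul(-78, Mul(25, Pow(Add(-25, 21), -1))) = Mul(-78, Mul(25, Pow(-4, -1))) = Mul(-78, Mul(25, Rational(-1, 4))) = Mul(-78, Rational(-25, 4)) = Rational(975, 2)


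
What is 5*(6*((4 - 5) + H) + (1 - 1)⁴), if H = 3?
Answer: 60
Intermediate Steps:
5*(6*((4 - 5) + H) + (1 - 1)⁴) = 5*(6*((4 - 5) + 3) + (1 - 1)⁴) = 5*(6*(-1 + 3) + 0⁴) = 5*(6*2 + 0) = 5*(12 + 0) = 5*12 = 60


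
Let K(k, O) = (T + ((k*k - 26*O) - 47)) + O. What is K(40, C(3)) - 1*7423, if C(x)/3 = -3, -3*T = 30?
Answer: -5655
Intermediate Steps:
T = -10 (T = -⅓*30 = -10)
C(x) = -9 (C(x) = 3*(-3) = -9)
K(k, O) = -57 + k² - 25*O (K(k, O) = (-10 + ((k*k - 26*O) - 47)) + O = (-10 + ((k² - 26*O) - 47)) + O = (-10 + (-47 + k² - 26*O)) + O = (-57 + k² - 26*O) + O = -57 + k² - 25*O)
K(40, C(3)) - 1*7423 = (-57 + 40² - 25*(-9)) - 1*7423 = (-57 + 1600 + 225) - 7423 = 1768 - 7423 = -5655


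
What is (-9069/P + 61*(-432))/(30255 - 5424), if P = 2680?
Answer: -23544143/22182360 ≈ -1.0614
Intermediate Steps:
(-9069/P + 61*(-432))/(30255 - 5424) = (-9069/2680 + 61*(-432))/(30255 - 5424) = (-9069*1/2680 - 26352)/24831 = (-9069/2680 - 26352)*(1/24831) = -70632429/2680*1/24831 = -23544143/22182360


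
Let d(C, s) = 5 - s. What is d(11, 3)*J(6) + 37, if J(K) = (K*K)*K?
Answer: 469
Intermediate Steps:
J(K) = K³ (J(K) = K²*K = K³)
d(11, 3)*J(6) + 37 = (5 - 1*3)*6³ + 37 = (5 - 3)*216 + 37 = 2*216 + 37 = 432 + 37 = 469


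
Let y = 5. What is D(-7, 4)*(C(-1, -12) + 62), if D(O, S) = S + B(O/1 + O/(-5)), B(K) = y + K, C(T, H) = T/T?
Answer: 1071/5 ≈ 214.20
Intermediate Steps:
C(T, H) = 1
B(K) = 5 + K
D(O, S) = 5 + S + 4*O/5 (D(O, S) = S + (5 + (O/1 + O/(-5))) = S + (5 + (O*1 + O*(-⅕))) = S + (5 + (O - O/5)) = S + (5 + 4*O/5) = 5 + S + 4*O/5)
D(-7, 4)*(C(-1, -12) + 62) = (5 + 4 + (⅘)*(-7))*(1 + 62) = (5 + 4 - 28/5)*63 = (17/5)*63 = 1071/5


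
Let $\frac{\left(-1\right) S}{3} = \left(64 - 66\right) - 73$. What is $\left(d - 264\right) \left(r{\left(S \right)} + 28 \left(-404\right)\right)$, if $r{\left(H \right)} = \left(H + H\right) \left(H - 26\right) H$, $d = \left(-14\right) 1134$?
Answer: $-325018249320$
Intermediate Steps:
$S = 225$ ($S = - 3 \left(\left(64 - 66\right) - 73\right) = - 3 \left(-2 - 73\right) = \left(-3\right) \left(-75\right) = 225$)
$d = -15876$
$r{\left(H \right)} = 2 H^{2} \left(-26 + H\right)$ ($r{\left(H \right)} = 2 H \left(-26 + H\right) H = 2 H^{2} \left(-26 + H\right)$)
$\left(d - 264\right) \left(r{\left(S \right)} + 28 \left(-404\right)\right) = \left(-15876 - 264\right) \left(2 \cdot 225^{2} \left(-26 + 225\right) + 28 \left(-404\right)\right) = - 16140 \left(2 \cdot 50625 \cdot 199 - 11312\right) = - 16140 \left(20148750 - 11312\right) = \left(-16140\right) 20137438 = -325018249320$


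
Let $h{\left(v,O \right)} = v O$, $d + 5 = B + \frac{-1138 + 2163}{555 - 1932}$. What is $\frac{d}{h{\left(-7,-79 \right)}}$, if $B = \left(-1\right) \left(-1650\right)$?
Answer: $\frac{28660}{9639} \approx 2.9733$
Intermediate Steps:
$B = 1650$
$d = \frac{2264140}{1377}$ ($d = -5 + \left(1650 + \frac{-1138 + 2163}{555 - 1932}\right) = -5 + \left(1650 + \frac{1025}{-1377}\right) = -5 + \left(1650 + 1025 \left(- \frac{1}{1377}\right)\right) = -5 + \left(1650 - \frac{1025}{1377}\right) = -5 + \frac{2271025}{1377} = \frac{2264140}{1377} \approx 1644.3$)
$h{\left(v,O \right)} = O v$
$\frac{d}{h{\left(-7,-79 \right)}} = \frac{2264140}{1377 \left(\left(-79\right) \left(-7\right)\right)} = \frac{2264140}{1377 \cdot 553} = \frac{2264140}{1377} \cdot \frac{1}{553} = \frac{28660}{9639}$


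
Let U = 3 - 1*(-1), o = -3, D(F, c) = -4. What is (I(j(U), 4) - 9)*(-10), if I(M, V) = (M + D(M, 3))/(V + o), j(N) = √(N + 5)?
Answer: 100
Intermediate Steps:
U = 4 (U = 3 + 1 = 4)
j(N) = √(5 + N)
I(M, V) = (-4 + M)/(-3 + V) (I(M, V) = (M - 4)/(V - 3) = (-4 + M)/(-3 + V))
(I(j(U), 4) - 9)*(-10) = ((-4 + √(5 + 4))/(-3 + 4) - 9)*(-10) = ((-4 + √9)/1 - 9)*(-10) = (1*(-4 + 3) - 9)*(-10) = (1*(-1) - 9)*(-10) = (-1 - 9)*(-10) = -10*(-10) = 100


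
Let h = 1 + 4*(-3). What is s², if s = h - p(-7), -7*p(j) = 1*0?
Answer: 121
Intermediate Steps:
p(j) = 0 (p(j) = -0/7 = -⅐*0 = 0)
h = -11 (h = 1 - 12 = -11)
s = -11 (s = -11 - 1*0 = -11 + 0 = -11)
s² = (-11)² = 121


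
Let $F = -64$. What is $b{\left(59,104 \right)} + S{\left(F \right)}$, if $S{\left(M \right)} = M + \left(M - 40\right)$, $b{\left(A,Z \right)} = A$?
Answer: $-109$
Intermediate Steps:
$S{\left(M \right)} = -40 + 2 M$ ($S{\left(M \right)} = M + \left(-40 + M\right) = -40 + 2 M$)
$b{\left(59,104 \right)} + S{\left(F \right)} = 59 + \left(-40 + 2 \left(-64\right)\right) = 59 - 168 = -109$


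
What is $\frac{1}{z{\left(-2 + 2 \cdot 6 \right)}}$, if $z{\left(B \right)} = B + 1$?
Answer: $\frac{1}{11} \approx 0.090909$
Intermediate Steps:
$z{\left(B \right)} = 1 + B$
$\frac{1}{z{\left(-2 + 2 \cdot 6 \right)}} = \frac{1}{1 + \left(-2 + 2 \cdot 6\right)} = \frac{1}{1 + \left(-2 + 12\right)} = \frac{1}{1 + 10} = \frac{1}{11}$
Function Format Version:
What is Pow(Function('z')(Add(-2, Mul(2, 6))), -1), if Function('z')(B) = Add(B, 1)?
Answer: Rational(1, 11) ≈ 0.090909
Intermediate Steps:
Function('z')(B) = Add(1, B)
Pow(Function('z')(Add(-2, Mul(2, 6))), -1) = Pow(Add(1, Add(-2, Mul(2, 6))), -1) = Pow(Add(1, Add(-2, 12)), -1) = Pow(Add(1, 10), -1) = Pow(11, -1) = Rational(1, 11)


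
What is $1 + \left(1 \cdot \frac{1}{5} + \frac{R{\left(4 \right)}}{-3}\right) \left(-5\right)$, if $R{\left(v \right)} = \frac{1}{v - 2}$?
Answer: $\frac{5}{6} \approx 0.83333$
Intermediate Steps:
$R{\left(v \right)} = \frac{1}{-2 + v}$
$1 + \left(1 \cdot \frac{1}{5} + \frac{R{\left(4 \right)}}{-3}\right) \left(-5\right) = 1 + \left(1 \cdot \frac{1}{5} + \frac{1}{\left(-2 + 4\right) \left(-3\right)}\right) \left(-5\right) = 1 + \left(1 \cdot \frac{1}{5} + \frac{1}{2} \left(- \frac{1}{3}\right)\right) \left(-5\right) = 1 + \left(\frac{1}{5} + \frac{1}{2} \left(- \frac{1}{3}\right)\right) \left(-5\right) = 1 + \left(\frac{1}{5} - \frac{1}{6}\right) \left(-5\right) = 1 + \frac{1}{30} \left(-5\right) = 1 - \frac{1}{6} = \frac{5}{6}$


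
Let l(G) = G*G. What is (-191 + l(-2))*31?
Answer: -5797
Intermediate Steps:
l(G) = G²
(-191 + l(-2))*31 = (-191 + (-2)²)*31 = (-191 + 4)*31 = -187*31 = -5797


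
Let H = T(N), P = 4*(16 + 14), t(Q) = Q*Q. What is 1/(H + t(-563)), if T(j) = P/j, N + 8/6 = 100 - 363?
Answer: 793/251356057 ≈ 3.1549e-6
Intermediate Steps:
N = -793/3 (N = -4/3 + (100 - 363) = -4/3 - 263 = -793/3 ≈ -264.33)
t(Q) = Q²
P = 120 (P = 4*30 = 120)
T(j) = 120/j
H = -360/793 (H = 120/(-793/3) = 120*(-3/793) = -360/793 ≈ -0.45397)
1/(H + t(-563)) = 1/(-360/793 + (-563)²) = 1/(-360/793 + 316969) = 1/(251356057/793) = 793/251356057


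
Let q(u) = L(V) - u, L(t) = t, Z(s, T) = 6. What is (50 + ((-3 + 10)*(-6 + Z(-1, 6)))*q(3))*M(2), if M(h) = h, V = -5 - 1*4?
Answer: 100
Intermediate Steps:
V = -9 (V = -5 - 4 = -9)
q(u) = -9 - u
(50 + ((-3 + 10)*(-6 + Z(-1, 6)))*q(3))*M(2) = (50 + ((-3 + 10)*(-6 + 6))*(-9 - 1*3))*2 = (50 + (7*0)*(-9 - 3))*2 = (50 + 0*(-12))*2 = (50 + 0)*2 = 50*2 = 100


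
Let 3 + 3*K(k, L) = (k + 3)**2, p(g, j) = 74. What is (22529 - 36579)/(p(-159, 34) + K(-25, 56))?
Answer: -42150/703 ≈ -59.957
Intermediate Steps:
K(k, L) = -1 + (3 + k)**2/3 (K(k, L) = -1 + (k + 3)**2/3 = -1 + (3 + k)**2/3)
(22529 - 36579)/(p(-159, 34) + K(-25, 56)) = (22529 - 36579)/(74 + (-1 + (3 - 25)**2/3)) = -14050/(74 + (-1 + (1/3)*(-22)**2)) = -14050/(74 + (-1 + (1/3)*484)) = -14050/(74 + (-1 + 484/3)) = -14050/(74 + 481/3) = -14050/703/3 = -14050*3/703 = -42150/703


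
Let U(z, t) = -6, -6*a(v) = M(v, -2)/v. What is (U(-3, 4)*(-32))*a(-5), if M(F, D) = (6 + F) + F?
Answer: -128/5 ≈ -25.600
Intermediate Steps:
M(F, D) = 6 + 2*F
a(v) = -(6 + 2*v)/(6*v)
(U(-3, 4)*(-32))*a(-5) = (-6*(-32))*((1/3)*(-3 - 1*(-5))/(-5)) = 192*((1/3)*(-1/5)*(-3 + 5)) = 192*((1/3)*(-1/5)*2) = 192*(-2/15) = -128/5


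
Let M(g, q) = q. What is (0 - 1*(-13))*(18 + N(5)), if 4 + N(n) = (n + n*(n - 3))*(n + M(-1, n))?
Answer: 2132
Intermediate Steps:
N(n) = -4 + 2*n*(n + n*(-3 + n)) (N(n) = -4 + (n + n*(n - 3))*(n + n) = -4 + (n + n*(-3 + n))*(2*n) = -4 + 2*n*(n + n*(-3 + n)))
(0 - 1*(-13))*(18 + N(5)) = (0 - 1*(-13))*(18 + (-4 - 4*5² + 2*5³)) = (0 + 13)*(18 + (-4 - 4*25 + 2*125)) = 13*(18 + (-4 - 100 + 250)) = 13*(18 + 146) = 13*164 = 2132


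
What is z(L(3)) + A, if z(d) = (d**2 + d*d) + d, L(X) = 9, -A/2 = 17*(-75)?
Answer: 2721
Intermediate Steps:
A = 2550 (A = -34*(-75) = -2*(-1275) = 2550)
z(d) = d + 2*d**2 (z(d) = (d**2 + d**2) + d = 2*d**2 + d = d + 2*d**2)
z(L(3)) + A = 9*(1 + 2*9) + 2550 = 9*(1 + 18) + 2550 = 9*19 + 2550 = 171 + 2550 = 2721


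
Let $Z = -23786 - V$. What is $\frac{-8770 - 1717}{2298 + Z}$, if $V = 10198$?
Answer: $\frac{10487}{31686} \approx 0.33097$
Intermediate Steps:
$Z = -33984$ ($Z = -23786 - 10198 = -33984$)
$\frac{-8770 - 1717}{2298 + Z} = \frac{-8770 - 1717}{2298 - 33984} = - \frac{10487}{-31686} = \left(-10487\right) \left(- \frac{1}{31686}\right) = \frac{10487}{31686}$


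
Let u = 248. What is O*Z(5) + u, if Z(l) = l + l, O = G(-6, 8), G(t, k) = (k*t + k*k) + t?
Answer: 348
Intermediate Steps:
G(t, k) = t + k² + k*t (G(t, k) = (k*t + k²) + t = (k² + k*t) + t = t + k² + k*t)
O = 10 (O = -6 + 8² + 8*(-6) = -6 + 64 - 48 = 10)
Z(l) = 2*l
O*Z(5) + u = 10*(2*5) + 248 = 10*10 + 248 = 100 + 248 = 348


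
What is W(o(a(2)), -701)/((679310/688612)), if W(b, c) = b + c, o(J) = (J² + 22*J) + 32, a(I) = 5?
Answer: -183859404/339655 ≈ -541.31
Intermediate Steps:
o(J) = 32 + J² + 22*J
W(o(a(2)), -701)/((679310/688612)) = ((32 + 5² + 22*5) - 701)/((679310/688612)) = ((32 + 25 + 110) - 701)/((679310*(1/688612))) = (167 - 701)/(339655/344306) = -534*344306/339655 = -183859404/339655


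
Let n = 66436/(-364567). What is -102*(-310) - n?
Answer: 11527674976/364567 ≈ 31620.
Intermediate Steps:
n = -66436/364567 (n = 66436*(-1/364567) = -66436/364567 ≈ -0.18223)
-102*(-310) - n = -102*(-310) - 1*(-66436/364567) = 31620 + 66436/364567 = 11527674976/364567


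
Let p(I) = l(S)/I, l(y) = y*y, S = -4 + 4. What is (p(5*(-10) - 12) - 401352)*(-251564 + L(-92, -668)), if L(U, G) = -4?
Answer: 100967319936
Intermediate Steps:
S = 0
l(y) = y**2
p(I) = 0 (p(I) = 0**2/I = 0/I = 0)
(p(5*(-10) - 12) - 401352)*(-251564 + L(-92, -668)) = (0 - 401352)*(-251564 - 4) = -401352*(-251568) = 100967319936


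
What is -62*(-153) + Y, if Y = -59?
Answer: 9427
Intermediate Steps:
-62*(-153) + Y = -62*(-153) - 59 = 9486 - 59 = 9427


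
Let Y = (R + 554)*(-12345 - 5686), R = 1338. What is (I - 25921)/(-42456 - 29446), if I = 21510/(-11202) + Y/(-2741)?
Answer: 34483557444/183977337097 ≈ 0.18743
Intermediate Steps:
Y = -34114652 (Y = (1338 + 554)*(-12345 - 5686) = 1892*(-18031) = -34114652)
I = 63682228799/5117447 (I = 21510/(-11202) - 34114652/(-2741) = 21510*(-1/11202) - 34114652*(-1/2741) = -3585/1867 + 34114652/2741 = 63682228799/5117447 ≈ 12444.)
(I - 25921)/(-42456 - 29446) = (63682228799/5117447 - 25921)/(-42456 - 29446) = -68967114888/5117447/(-71902) = -68967114888/5117447*(-1/71902) = 34483557444/183977337097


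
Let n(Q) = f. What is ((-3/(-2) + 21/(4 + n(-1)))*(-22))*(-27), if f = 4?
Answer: 9801/4 ≈ 2450.3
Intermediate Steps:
n(Q) = 4
((-3/(-2) + 21/(4 + n(-1)))*(-22))*(-27) = ((-3/(-2) + 21/(4 + 4))*(-22))*(-27) = ((-3*(-½) + 21/8)*(-22))*(-27) = ((3/2 + 21*(⅛))*(-22))*(-27) = ((3/2 + 21/8)*(-22))*(-27) = ((33/8)*(-22))*(-27) = -363/4*(-27) = 9801/4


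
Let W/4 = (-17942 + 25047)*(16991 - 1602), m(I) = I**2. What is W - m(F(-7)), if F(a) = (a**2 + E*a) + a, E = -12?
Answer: 437339504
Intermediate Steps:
F(a) = a**2 - 11*a (F(a) = (a**2 - 12*a) + a = a**2 - 11*a)
W = 437355380 (W = 4*((-17942 + 25047)*(16991 - 1602)) = 4*(7105*15389) = 4*109338845 = 437355380)
W - m(F(-7)) = 437355380 - (-7*(-11 - 7))**2 = 437355380 - (-7*(-18))**2 = 437355380 - 1*126**2 = 437355380 - 1*15876 = 437355380 - 15876 = 437339504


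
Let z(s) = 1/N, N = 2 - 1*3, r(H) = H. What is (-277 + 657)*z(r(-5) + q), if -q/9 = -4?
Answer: -380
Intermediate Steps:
q = 36 (q = -9*(-4) = 36)
N = -1 (N = 2 - 3 = -1)
z(s) = -1 (z(s) = 1/(-1) = -1)
(-277 + 657)*z(r(-5) + q) = (-277 + 657)*(-1) = 380*(-1) = -380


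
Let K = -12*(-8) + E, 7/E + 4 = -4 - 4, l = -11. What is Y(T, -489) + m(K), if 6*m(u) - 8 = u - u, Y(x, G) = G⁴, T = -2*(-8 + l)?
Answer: 171536557927/3 ≈ 5.7179e+10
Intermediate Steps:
T = 38 (T = -2*(-8 - 11) = -2*(-19) = 38)
E = -7/12 (E = 7/(-4 + (-4 - 4)) = 7/(-4 - 8) = 7/(-12) = 7*(-1/12) = -7/12 ≈ -0.58333)
K = 1145/12 (K = -12*(-8) - 7/12 = 96 - 7/12 = 1145/12 ≈ 95.417)
m(u) = 4/3 (m(u) = 4/3 + (u - u)/6 = 4/3 + (⅙)*0 = 4/3 + 0 = 4/3)
Y(T, -489) + m(K) = (-489)⁴ + 4/3 = 57178852641 + 4/3 = 171536557927/3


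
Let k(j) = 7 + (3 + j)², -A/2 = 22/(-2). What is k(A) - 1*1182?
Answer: -550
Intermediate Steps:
A = 22 (A = -44/(-2) = -44*(-1)/2 = -2*(-11) = 22)
k(A) - 1*1182 = (7 + (3 + 22)²) - 1*1182 = (7 + 25²) - 1182 = (7 + 625) - 1182 = 632 - 1182 = -550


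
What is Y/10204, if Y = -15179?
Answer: -15179/10204 ≈ -1.4876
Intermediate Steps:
Y/10204 = -15179/10204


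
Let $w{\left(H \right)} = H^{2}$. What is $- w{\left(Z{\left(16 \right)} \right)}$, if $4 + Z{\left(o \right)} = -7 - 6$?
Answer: $-289$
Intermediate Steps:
$Z{\left(o \right)} = -17$ ($Z{\left(o \right)} = -4 - 13 = -17$)
$- w{\left(Z{\left(16 \right)} \right)} = - \left(-17\right)^{2} = \left(-1\right) 289 = -289$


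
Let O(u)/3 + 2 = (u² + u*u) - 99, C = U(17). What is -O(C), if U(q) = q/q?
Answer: 297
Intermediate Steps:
U(q) = 1
C = 1
O(u) = -303 + 6*u² (O(u) = -6 + 3*((u² + u*u) - 99) = -6 + 3*((u² + u²) - 99) = -6 + 3*(2*u² - 99) = -6 + 3*(-99 + 2*u²) = -6 + (-297 + 6*u²) = -303 + 6*u²)
-O(C) = -(-303 + 6*1²) = -(-303 + 6*1) = -(-303 + 6) = -1*(-297) = 297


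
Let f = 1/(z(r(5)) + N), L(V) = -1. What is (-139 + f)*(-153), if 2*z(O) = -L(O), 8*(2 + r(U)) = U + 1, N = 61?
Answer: 871845/41 ≈ 21265.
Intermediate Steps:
r(U) = -15/8 + U/8 (r(U) = -2 + (U + 1)/8 = -2 + (1 + U)/8 = -2 + (⅛ + U/8) = -15/8 + U/8)
z(O) = ½ (z(O) = (-1*(-1))/2 = (½)*1 = ½)
f = 2/123 (f = 1/(½ + 61) = 1/(123/2) = 2/123 ≈ 0.016260)
(-139 + f)*(-153) = (-139 + 2/123)*(-153) = -17095/123*(-153) = 871845/41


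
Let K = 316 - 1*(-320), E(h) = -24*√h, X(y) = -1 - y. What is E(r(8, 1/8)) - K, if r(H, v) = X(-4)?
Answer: -636 - 24*√3 ≈ -677.57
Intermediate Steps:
r(H, v) = 3 (r(H, v) = -1 - 1*(-4) = -1 + 4 = 3)
K = 636 (K = 316 + 320 = 636)
E(r(8, 1/8)) - K = -24*√3 - 1*636 = -24*√3 - 636 = -636 - 24*√3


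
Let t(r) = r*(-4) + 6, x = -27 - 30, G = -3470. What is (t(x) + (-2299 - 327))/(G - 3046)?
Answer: 598/1629 ≈ 0.36710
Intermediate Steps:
x = -57
t(r) = 6 - 4*r (t(r) = -4*r + 6 = 6 - 4*r)
(t(x) + (-2299 - 327))/(G - 3046) = ((6 - 4*(-57)) + (-2299 - 327))/(-3470 - 3046) = ((6 + 228) - 2626)/(-6516) = (234 - 2626)*(-1/6516) = -2392*(-1/6516) = 598/1629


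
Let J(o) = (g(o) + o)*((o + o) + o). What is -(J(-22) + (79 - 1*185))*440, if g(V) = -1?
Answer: -621280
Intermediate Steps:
J(o) = 3*o*(-1 + o) (J(o) = (-1 + o)*((o + o) + o) = (-1 + o)*(2*o + o) = (-1 + o)*(3*o) = 3*o*(-1 + o))
-(J(-22) + (79 - 1*185))*440 = -(3*(-22)*(-1 - 22) + (79 - 1*185))*440 = -(3*(-22)*(-23) + (79 - 185))*440 = -(1518 - 106)*440 = -1412*440 = -1*621280 = -621280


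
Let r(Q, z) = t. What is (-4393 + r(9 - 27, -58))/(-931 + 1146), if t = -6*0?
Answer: -4393/215 ≈ -20.433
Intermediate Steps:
t = 0
r(Q, z) = 0
(-4393 + r(9 - 27, -58))/(-931 + 1146) = (-4393 + 0)/(-931 + 1146) = -4393/215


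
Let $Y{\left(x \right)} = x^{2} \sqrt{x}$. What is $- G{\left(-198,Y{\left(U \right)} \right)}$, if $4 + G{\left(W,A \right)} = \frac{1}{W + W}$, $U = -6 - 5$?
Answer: $\frac{1585}{396} \approx 4.0025$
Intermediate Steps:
$U = -11$
$Y{\left(x \right)} = x^{\frac{5}{2}}$
$G{\left(W,A \right)} = -4 + \frac{1}{2 W}$ ($G{\left(W,A \right)} = -4 + \frac{1}{W + W} = -4 + \frac{1}{2 W}$)
$- G{\left(-198,Y{\left(U \right)} \right)} = - (-4 + \frac{1}{2 \left(-198\right)}) = - (-4 + \frac{1}{2} \left(- \frac{1}{198}\right)) = - (-4 - \frac{1}{396}) = \left(-1\right) \left(- \frac{1585}{396}\right) = \frac{1585}{396}$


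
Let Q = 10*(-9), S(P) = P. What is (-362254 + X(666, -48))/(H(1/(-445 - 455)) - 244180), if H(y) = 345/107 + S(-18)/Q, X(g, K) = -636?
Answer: 97073075/65317234 ≈ 1.4862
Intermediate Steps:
Q = -90
H(y) = 1832/535 (H(y) = 345/107 - 18/(-90) = 345*(1/107) - 18*(-1/90) = 345/107 + ⅕ = 1832/535)
(-362254 + X(666, -48))/(H(1/(-445 - 455)) - 244180) = (-362254 - 636)/(1832/535 - 244180) = -362890/(-130634468/535) = -362890*(-535/130634468) = 97073075/65317234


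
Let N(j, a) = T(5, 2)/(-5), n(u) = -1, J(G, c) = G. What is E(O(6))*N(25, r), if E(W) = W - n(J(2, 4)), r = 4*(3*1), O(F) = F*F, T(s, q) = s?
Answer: -37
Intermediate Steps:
O(F) = F²
r = 12 (r = 4*3 = 12)
N(j, a) = -1 (N(j, a) = 5/(-5) = 5*(-⅕) = -1)
E(W) = 1 + W (E(W) = W - 1*(-1) = W + 1 = 1 + W)
E(O(6))*N(25, r) = (1 + 6²)*(-1) = (1 + 36)*(-1) = 37*(-1) = -37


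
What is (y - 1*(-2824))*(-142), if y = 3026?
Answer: -830700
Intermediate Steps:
(y - 1*(-2824))*(-142) = (3026 - 1*(-2824))*(-142) = (3026 + 2824)*(-142) = 5850*(-142) = -830700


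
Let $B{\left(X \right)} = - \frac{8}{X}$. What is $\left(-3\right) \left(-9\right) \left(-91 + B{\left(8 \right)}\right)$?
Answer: $-2484$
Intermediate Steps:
$\left(-3\right) \left(-9\right) \left(-91 + B{\left(8 \right)}\right) = \left(-3\right) \left(-9\right) \left(-91 - \frac{8}{8}\right) = 27 \left(-91 - 1\right) = 27 \left(-92\right) = -2484$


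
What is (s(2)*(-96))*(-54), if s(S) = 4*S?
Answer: 41472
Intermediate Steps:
(s(2)*(-96))*(-54) = ((4*2)*(-96))*(-54) = (8*(-96))*(-54) = -768*(-54) = 41472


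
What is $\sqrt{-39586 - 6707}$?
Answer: $i \sqrt{46293} \approx 215.16 i$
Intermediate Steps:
$\sqrt{-39586 - 6707} = \sqrt{-46293} = i \sqrt{46293}$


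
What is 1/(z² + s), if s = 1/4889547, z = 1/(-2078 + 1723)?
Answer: 616205160675/5015572 ≈ 1.2286e+5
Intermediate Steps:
z = -1/355 (z = 1/(-355) = -1/355 ≈ -0.0028169)
s = 1/4889547 ≈ 2.0452e-7
1/(z² + s) = 1/((-1/355)² + 1/4889547) = 1/(1/126025 + 1/4889547) = 1/(5015572/616205160675) = 616205160675/5015572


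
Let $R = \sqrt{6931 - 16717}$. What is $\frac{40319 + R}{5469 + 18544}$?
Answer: $\frac{40319}{24013} + \frac{i \sqrt{9786}}{24013} \approx 1.679 + 0.0041196 i$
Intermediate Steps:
$R = i \sqrt{9786}$ ($R = \sqrt{-9786} = i \sqrt{9786} \approx 98.924 i$)
$\frac{40319 + R}{5469 + 18544} = \frac{40319 + i \sqrt{9786}}{5469 + 18544} = \frac{40319 + i \sqrt{9786}}{24013} = \left(40319 + i \sqrt{9786}\right) \frac{1}{24013} = \frac{40319}{24013} + \frac{i \sqrt{9786}}{24013}$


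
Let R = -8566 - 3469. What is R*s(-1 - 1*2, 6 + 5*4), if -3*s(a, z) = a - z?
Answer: -349015/3 ≈ -1.1634e+5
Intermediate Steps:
R = -12035
s(a, z) = -a/3 + z/3 (s(a, z) = -(a - z)/3 = -a/3 + z/3)
R*s(-1 - 1*2, 6 + 5*4) = -12035*(-(-1 - 1*2)/3 + (6 + 5*4)/3) = -12035*(-(-1 - 2)/3 + (6 + 20)/3) = -12035*(-⅓*(-3) + (⅓)*26) = -12035*(1 + 26/3) = -12035*29/3 = -349015/3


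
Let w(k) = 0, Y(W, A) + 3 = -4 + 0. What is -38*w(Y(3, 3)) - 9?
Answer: -9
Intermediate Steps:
Y(W, A) = -7 (Y(W, A) = -3 + (-4 + 0) = -3 - 4 = -7)
-38*w(Y(3, 3)) - 9 = -38*0 - 9 = 0 - 9 = -9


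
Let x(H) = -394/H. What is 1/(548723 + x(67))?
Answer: 67/36764047 ≈ 1.8224e-6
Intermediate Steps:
1/(548723 + x(67)) = 1/(548723 - 394/67) = 1/(36764047/67) = 67/36764047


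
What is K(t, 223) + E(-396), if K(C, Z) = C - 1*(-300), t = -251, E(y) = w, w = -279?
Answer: -230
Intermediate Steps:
E(y) = -279
K(C, Z) = 300 + C (K(C, Z) = C + 300 = 300 + C)
K(t, 223) + E(-396) = (300 - 251) - 279 = 49 - 279 = -230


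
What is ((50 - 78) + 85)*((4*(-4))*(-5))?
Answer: 4560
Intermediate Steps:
((50 - 78) + 85)*((4*(-4))*(-5)) = (-28 + 85)*(-16*(-5)) = 57*80 = 4560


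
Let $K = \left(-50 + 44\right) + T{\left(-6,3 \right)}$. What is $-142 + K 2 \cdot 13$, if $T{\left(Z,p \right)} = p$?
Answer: $-220$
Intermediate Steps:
$K = -3$ ($K = \left(-50 + 44\right) + 3 = -6 + 3 = -3$)
$-142 + K 2 \cdot 13 = -142 - 3 \cdot 2 \cdot 13 = -142 - 78 = -220$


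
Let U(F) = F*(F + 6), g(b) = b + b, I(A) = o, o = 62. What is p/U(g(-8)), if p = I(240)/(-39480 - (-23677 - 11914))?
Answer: -31/311120 ≈ -9.9640e-5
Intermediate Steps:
I(A) = 62
g(b) = 2*b
U(F) = F*(6 + F)
p = -62/3889 (p = 62/(-39480 - (-23677 - 11914)) = 62/(-39480 - 1*(-35591)) = 62/(-39480 + 35591) = 62/(-3889) = 62*(-1/3889) = -62/3889 ≈ -0.015942)
p/U(g(-8)) = -62*(-1/(16*(6 + 2*(-8))))/3889 = -62*(-1/(16*(6 - 16)))/3889 = -62/(3889*((-16*(-10)))) = -62/3889/160 = -62/3889*1/160 = -31/311120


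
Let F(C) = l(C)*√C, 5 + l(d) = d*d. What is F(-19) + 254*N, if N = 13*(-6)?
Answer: -19812 + 356*I*√19 ≈ -19812.0 + 1551.8*I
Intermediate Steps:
l(d) = -5 + d² (l(d) = -5 + d*d = -5 + d²)
N = -78
F(C) = √C*(-5 + C²) (F(C) = (-5 + C²)*√C = √C*(-5 + C²))
F(-19) + 254*N = √(-19)*(-5 + (-19)²) + 254*(-78) = (I*√19)*(-5 + 361) - 19812 = (I*√19)*356 - 19812 = 356*I*√19 - 19812 = -19812 + 356*I*√19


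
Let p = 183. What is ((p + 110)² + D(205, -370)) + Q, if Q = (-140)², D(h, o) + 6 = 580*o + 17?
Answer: -109140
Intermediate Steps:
D(h, o) = 11 + 580*o (D(h, o) = -6 + (580*o + 17) = -6 + (17 + 580*o) = 11 + 580*o)
Q = 19600
((p + 110)² + D(205, -370)) + Q = ((183 + 110)² + (11 + 580*(-370))) + 19600 = (293² + (11 - 214600)) + 19600 = (85849 - 214589) + 19600 = -128740 + 19600 = -109140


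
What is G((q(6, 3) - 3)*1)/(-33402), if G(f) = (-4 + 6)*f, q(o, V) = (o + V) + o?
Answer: -4/5567 ≈ -0.00071852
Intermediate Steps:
q(o, V) = V + 2*o (q(o, V) = (V + o) + o = V + 2*o)
G(f) = 2*f
G((q(6, 3) - 3)*1)/(-33402) = (2*(((3 + 2*6) - 3)*1))/(-33402) = (2*(((3 + 12) - 3)*1))*(-1/33402) = (2*((15 - 3)*1))*(-1/33402) = (2*(12*1))*(-1/33402) = (2*12)*(-1/33402) = 24*(-1/33402) = -4/5567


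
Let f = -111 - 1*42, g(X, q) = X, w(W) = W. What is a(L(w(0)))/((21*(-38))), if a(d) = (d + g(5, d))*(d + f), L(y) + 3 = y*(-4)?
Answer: 52/133 ≈ 0.39098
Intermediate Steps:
f = -153 (f = -111 - 42 = -153)
L(y) = -3 - 4*y (L(y) = -3 + y*(-4) = -3 - 4*y)
a(d) = (-153 + d)*(5 + d) (a(d) = (d + 5)*(d - 153) = (5 + d)*(-153 + d) = (-153 + d)*(5 + d))
a(L(w(0)))/((21*(-38))) = (-765 + (-3 - 4*0)² - 148*(-3 - 4*0))/((21*(-38))) = (-765 + (-3 + 0)² - 148*(-3 + 0))/(-798) = (-765 + (-3)² - 148*(-3))*(-1/798) = (-765 + 9 + 444)*(-1/798) = -312*(-1/798) = 52/133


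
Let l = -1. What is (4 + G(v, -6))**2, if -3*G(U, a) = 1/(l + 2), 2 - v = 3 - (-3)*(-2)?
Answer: 121/9 ≈ 13.444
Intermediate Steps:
v = 5 (v = 2 - (3 - (-3)*(-2)) = 2 - (3 - 1*6) = 2 - (3 - 6) = 2 - 1*(-3) = 2 + 3 = 5)
G(U, a) = -1/3 (G(U, a) = -1/(3*(-1 + 2)) = -1/3/1 = -1/3*1 = -1/3)
(4 + G(v, -6))**2 = (4 - 1/3)**2 = (11/3)**2 = 121/9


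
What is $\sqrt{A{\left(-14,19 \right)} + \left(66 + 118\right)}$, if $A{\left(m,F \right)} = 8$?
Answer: $8 \sqrt{3} \approx 13.856$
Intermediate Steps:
$\sqrt{A{\left(-14,19 \right)} + \left(66 + 118\right)} = \sqrt{8 + \left(66 + 118\right)} = \sqrt{8 + 184} = \sqrt{192} = 8 \sqrt{3}$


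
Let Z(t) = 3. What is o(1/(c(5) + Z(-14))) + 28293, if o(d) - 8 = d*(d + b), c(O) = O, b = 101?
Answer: 1812073/64 ≈ 28314.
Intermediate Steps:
o(d) = 8 + d*(101 + d) (o(d) = 8 + d*(d + 101) = 8 + d*(101 + d))
o(1/(c(5) + Z(-14))) + 28293 = (8 + (1/(5 + 3))**2 + 101/(5 + 3)) + 28293 = (8 + (1/8)**2 + 101/8) + 28293 = (8 + (1/8)**2 + 101*(1/8)) + 28293 = (8 + 1/64 + 101/8) + 28293 = 1321/64 + 28293 = 1812073/64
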